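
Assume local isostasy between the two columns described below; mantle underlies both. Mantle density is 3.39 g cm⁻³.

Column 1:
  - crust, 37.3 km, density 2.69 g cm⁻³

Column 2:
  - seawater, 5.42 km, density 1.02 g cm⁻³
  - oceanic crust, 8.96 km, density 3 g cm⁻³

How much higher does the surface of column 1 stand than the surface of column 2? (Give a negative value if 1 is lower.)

2.88 km

For any compensation level in the mantle, the mantle terms cancel and isostasy reduces to e = (Σt_1 − Σt_2) − (Σ(ρt)_1 − Σ(ρt)_2) / ρ_m.
Σt_1 = 37.3 km; Σt_2 = 14.38 km; Σ(ρt)_1 = 100.337; Σ(ρt)_2 = 32.4084 (in km·g cm⁻³).
e = (37.3 − 14.38) − (100.337 − 32.4084) / 3.39 = 2.88 km.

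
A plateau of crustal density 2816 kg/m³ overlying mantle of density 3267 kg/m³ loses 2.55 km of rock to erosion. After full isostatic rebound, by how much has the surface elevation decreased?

Rebound u = e ρ_c/ρ_m = 2.55 km × 2816/3267 = 2.198 km.
Net surface drop = e − u = 2.55 km − 2.198 km = e (ρ_m − ρ_c)/ρ_m = 0.352 km.

0.352 km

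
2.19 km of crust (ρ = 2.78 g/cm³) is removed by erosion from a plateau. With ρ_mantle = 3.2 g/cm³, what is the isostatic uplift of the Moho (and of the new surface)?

1.9 km

Unloading: uplift u = e ρ_c/ρ_m = 2.19 km × 2.78/3.2 = 1.9 km.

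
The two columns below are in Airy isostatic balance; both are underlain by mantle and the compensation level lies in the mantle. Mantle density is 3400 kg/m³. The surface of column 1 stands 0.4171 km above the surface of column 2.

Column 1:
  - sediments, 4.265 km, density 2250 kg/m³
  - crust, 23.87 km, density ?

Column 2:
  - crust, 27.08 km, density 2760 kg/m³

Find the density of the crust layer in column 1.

Take the compensation level at the base of the deeper column (depth z_c below the surface of column 1) and equate Σ ρ_i t_i down to z_c; mantle fills any gap and the z_c terms cancel.
Column 1: 4.265×2250 + 23.87×ρ + (z_c − 28.135)×3400
Column 2: 0.4171×0 + 27.08×2760 + (z_c − 0.4171 − 27.08)×3400
The z_c×3400 term appears on both sides and cancels. Collect the known terms of each column as K = Σ(ρt)_known − 3400 × (depth of known layers): K_1 = 9596.25 − 3400×28.135 = −86062.75; K_2 = 74740.8 − 3400×(0.4171 + 27.08) = −18749.34.
Balance: K_1 + 23.87×ρ = K_2, so ρ = (K_2 − K_1)/23.87 = 67313.4/23.87 = 2820 kg/m³.

2820 kg/m³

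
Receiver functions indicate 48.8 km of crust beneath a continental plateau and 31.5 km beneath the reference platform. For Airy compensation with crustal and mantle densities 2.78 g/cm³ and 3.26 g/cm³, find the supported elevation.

Excess crust Δ = 48.8 km − 31.5 km = 17.3 km, split between elevation h and root r with h + r = Δ.
Airy balance ρ_c h = (ρ_m − ρ_c) r gives r = h ρ_c/(ρ_m − ρ_c), so h (1 + ρ_c/(ρ_m − ρ_c)) = Δ, i.e. h = Δ (ρ_m − ρ_c)/ρ_m.
h = 17.3 km × 0.48/3.26 = 2.55 km.

2.55 km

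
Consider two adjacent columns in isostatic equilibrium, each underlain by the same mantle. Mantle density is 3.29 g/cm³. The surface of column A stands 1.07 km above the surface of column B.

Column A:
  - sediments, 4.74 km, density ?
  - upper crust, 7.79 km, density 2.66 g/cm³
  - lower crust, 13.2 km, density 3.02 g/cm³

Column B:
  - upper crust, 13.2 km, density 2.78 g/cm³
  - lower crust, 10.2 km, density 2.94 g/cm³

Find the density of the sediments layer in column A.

2.16 g/cm³

Take the compensation level at the base of the deeper column (depth z_c below the surface of column A) and equate Σ ρ_i t_i down to z_c; mantle fills any gap and the z_c terms cancel.
Column A: 4.74×ρ + 7.79×2.66 + 13.2×3.02 + (z_c − 25.73)×3.29
Column B: 1.07×0 + 13.2×2.78 + 10.2×2.94 + (z_c − 1.07 − 23.4)×3.29
The z_c×3.29 term appears on both sides and cancels. Collect the known terms of each column as K = Σ(ρt)_known − 3.29 × (depth of known layers): K_A = 60.5854 − 3.29×25.73 = −24.0663; K_B = 66.684 − 3.29×(1.07 + 23.4) = −13.8223.
Balance: K_A + 4.74×ρ = K_B, so ρ = (K_B − K_A)/4.74 = 10.244/4.74 = 2.16 g/cm³.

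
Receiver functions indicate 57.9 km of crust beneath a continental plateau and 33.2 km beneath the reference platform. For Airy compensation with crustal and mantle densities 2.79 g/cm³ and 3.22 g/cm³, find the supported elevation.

3.3 km

Excess crust Δ = 57.9 km − 33.2 km = 24.7 km, split between elevation h and root r with h + r = Δ.
Airy balance ρ_c h = (ρ_m − ρ_c) r gives r = h ρ_c/(ρ_m − ρ_c), so h (1 + ρ_c/(ρ_m − ρ_c)) = Δ, i.e. h = Δ (ρ_m − ρ_c)/ρ_m.
h = 24.7 km × 0.43/3.22 = 3.3 km.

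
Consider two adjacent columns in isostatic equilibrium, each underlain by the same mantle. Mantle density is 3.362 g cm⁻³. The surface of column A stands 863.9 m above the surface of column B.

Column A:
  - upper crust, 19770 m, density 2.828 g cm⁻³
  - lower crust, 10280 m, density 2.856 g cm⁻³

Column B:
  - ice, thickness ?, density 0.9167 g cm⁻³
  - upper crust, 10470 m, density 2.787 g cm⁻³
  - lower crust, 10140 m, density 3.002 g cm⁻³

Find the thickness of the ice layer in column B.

1300 m

Take the compensation level at the base of the deeper column (depth z_c below the surface of column A) and equate Σ ρ_i t_i down to z_c; mantle fills any gap and the z_c terms cancel.
Column A: 19770×2.828 + 10280×2.856 + (z_c − 30050)×3.362
Column B: 863.9×0 + x×0.9167 + 10470×2.787 + 10140×3.002 + (z_c − 863.9 − 20610 − x)×3.362
The z_c×3.362 term appears on both sides and cancels. Collect the known terms of each column as K = Σ(ρt)_known − 3.362 × (depth of known layers): K_A = 85269.24 − 3.362×30050 = −15758.86; K_B = 59620.17 − 3.362×(863.9 + 20610) = −12575.0818.
Balance: K_A = K_B − x×(3.362 − 0.9167), so x = (K_B − K_A)/(3.362 − 0.9167) = 3183.78/2.4453 = 1300 m.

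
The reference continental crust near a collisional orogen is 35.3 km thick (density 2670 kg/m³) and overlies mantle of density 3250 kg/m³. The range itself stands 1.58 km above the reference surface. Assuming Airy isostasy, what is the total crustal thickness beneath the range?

Root depth r = h ρ_c / (ρ_m − ρ_c) = 1.58 km × 2670 / 580 = 7.273 km.
Total thickness = T + h + r = 35.3 km + 1.58 km + 7.273 km = 44.2 km.

44.2 km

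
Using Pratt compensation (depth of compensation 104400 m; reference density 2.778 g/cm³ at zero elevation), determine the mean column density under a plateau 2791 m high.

2.71 g/cm³

Pratt balance: ρ_ref D = ρ (D + h).
ρ = ρ_ref D/(D + h) = 2.778 × 104400 m/(104400 m + 2791 m) = 2.71 g/cm³.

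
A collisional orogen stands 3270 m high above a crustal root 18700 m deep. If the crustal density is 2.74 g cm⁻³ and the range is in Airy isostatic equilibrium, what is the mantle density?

3.22 g cm⁻³

Airy balance: ρ_c h = (ρ_m − ρ_c) r → ρ_m = ρ_c (1 + h/r).
ρ_m = 2.74 × (1 + 3270 m/18700 m) = 3.22 g cm⁻³.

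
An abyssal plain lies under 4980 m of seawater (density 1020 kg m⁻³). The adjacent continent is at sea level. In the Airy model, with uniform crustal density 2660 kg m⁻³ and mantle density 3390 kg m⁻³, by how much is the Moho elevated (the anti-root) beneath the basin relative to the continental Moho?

Balancing pressure at the compensation depth: replacing crust with seawater at the top is compensated by replacing crust with mantle at the base: d (ρ_c − ρ_w) = a (ρ_m − ρ_c).
a = d (ρ_c − ρ_w)/(ρ_m − ρ_c) = 4980 m × 1640/730 = 11200 m.

11200 m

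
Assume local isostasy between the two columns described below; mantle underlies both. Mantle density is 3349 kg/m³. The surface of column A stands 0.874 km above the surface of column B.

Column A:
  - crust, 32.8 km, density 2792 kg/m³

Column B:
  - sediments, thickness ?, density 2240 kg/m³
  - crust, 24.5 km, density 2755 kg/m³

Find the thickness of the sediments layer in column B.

Take the compensation level at the base of the deeper column (depth z_c below the surface of column A) and equate Σ ρ_i t_i down to z_c; mantle fills any gap and the z_c terms cancel.
Column A: 32.8×2792 + (z_c − 32.8)×3349
Column B: 0.874×0 + x×2240 + 24.5×2755 + (z_c − 0.874 − 24.5 − x)×3349
The z_c×3349 term appears on both sides and cancels. Collect the known terms of each column as K = Σ(ρt)_known − 3349 × (depth of known layers): K_A = 91577.6 − 3349×32.8 = −18269.6; K_B = 67497.5 − 3349×(0.874 + 24.5) = −17480.026.
Balance: K_A = K_B − x×(3349 − 2240), so x = (K_B − K_A)/(3349 − 2240) = 789.574/1109 = 0.712 km.

0.712 km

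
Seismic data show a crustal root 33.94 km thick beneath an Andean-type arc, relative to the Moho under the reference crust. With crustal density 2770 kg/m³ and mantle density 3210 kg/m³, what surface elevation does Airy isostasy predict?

Equating mass per unit area of the two columns: ρ_c h = (ρ_m − ρ_c) r.
h = r (ρ_m − ρ_c) / ρ_c = 33.94 km × (3210 − 2770) / 2770 = 5.39 km.

5.39 km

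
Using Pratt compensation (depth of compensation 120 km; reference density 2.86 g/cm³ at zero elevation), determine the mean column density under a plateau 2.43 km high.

2.8 g/cm³

Pratt balance: ρ_ref D = ρ (D + h).
ρ = ρ_ref D/(D + h) = 2.86 × 120 km/(120 km + 2.43 km) = 2.8 g/cm³.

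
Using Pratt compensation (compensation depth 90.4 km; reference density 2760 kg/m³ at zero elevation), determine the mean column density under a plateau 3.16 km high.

Pratt balance: ρ_ref D = ρ (D + h).
ρ = ρ_ref D/(D + h) = 2760 × 90.4 km/(90.4 km + 3.16 km) = 2670 kg/m³.

2670 kg/m³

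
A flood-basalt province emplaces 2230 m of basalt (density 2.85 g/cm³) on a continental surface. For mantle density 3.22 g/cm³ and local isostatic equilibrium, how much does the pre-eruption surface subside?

1970 m

Subaerial loading: s = t ρ_load / ρ_m.
s = 2230 m × 2.85/3.22 = 1970 m.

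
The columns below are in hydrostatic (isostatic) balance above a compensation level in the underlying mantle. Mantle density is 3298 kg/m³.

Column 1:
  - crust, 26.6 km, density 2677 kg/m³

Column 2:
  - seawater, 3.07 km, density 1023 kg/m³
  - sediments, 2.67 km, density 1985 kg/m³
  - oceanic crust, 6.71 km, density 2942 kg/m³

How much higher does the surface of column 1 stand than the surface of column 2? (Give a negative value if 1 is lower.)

1.1 km

For any compensation level in the mantle, the mantle terms cancel and isostasy reduces to e = (Σt_1 − Σt_2) − (Σ(ρt)_1 − Σ(ρt)_2) / ρ_m.
Σt_1 = 26.6 km; Σt_2 = 12.45 km; Σ(ρt)_1 = 71208.2; Σ(ρt)_2 = 28181.38 (in km·kg/m³).
e = (26.6 − 12.45) − (71208.2 − 28181.38) / 3298 = 1.1 km.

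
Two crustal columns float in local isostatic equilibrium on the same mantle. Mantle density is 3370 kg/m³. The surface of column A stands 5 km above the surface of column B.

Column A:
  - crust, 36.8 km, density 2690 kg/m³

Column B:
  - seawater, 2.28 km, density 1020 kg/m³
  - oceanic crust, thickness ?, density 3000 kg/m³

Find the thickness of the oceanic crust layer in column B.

7.61 km

Take the compensation level at the base of the deeper column (depth z_c below the surface of column A) and equate Σ ρ_i t_i down to z_c; mantle fills any gap and the z_c terms cancel.
Column A: 36.8×2690 + (z_c − 36.8)×3370
Column B: 5×0 + 2.28×1020 + x×3000 + (z_c − 5 − 2.28 − x)×3370
The z_c×3370 term appears on both sides and cancels. Collect the known terms of each column as K = Σ(ρt)_known − 3370 × (depth of known layers): K_A = 98992 − 3370×36.8 = −25024; K_B = 2325.6 − 3370×(5 + 2.28) = −22208.
Balance: K_A = K_B − x×(3370 − 3000), so x = (K_B − K_A)/(3370 − 3000) = 2816/370 = 7.61 km.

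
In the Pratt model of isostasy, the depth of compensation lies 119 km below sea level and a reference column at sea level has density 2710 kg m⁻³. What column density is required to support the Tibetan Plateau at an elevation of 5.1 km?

Pratt balance: ρ_ref D = ρ (D + h).
ρ = ρ_ref D/(D + h) = 2710 × 119 km/(119 km + 5.1 km) = 2600 kg m⁻³.

2600 kg m⁻³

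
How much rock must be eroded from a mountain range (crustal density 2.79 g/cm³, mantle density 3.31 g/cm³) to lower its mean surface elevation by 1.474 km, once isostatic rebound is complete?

Net drop Δ = e − u = e − e ρ_c/ρ_m = e (ρ_m − ρ_c)/ρ_m.
e = Δ ρ_m/(ρ_m − ρ_c) = 1.474 km × 3.31/0.52 = 9.38 km.

9.38 km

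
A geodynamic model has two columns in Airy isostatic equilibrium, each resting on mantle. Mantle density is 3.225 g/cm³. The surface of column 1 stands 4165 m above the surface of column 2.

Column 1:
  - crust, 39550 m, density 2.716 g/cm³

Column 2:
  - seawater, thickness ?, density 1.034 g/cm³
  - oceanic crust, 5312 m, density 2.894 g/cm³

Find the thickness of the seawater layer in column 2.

Take the compensation level at the base of the deeper column (depth z_c below the surface of column 1) and equate Σ ρ_i t_i down to z_c; mantle fills any gap and the z_c terms cancel.
Column 1: 39550×2.716 + (z_c − 39550)×3.225
Column 2: 4165×0 + x×1.034 + 5312×2.894 + (z_c − 4165 − 5312 − x)×3.225
The z_c×3.225 term appears on both sides and cancels. Collect the known terms of each column as K = Σ(ρt)_known − 3.225 × (depth of known layers): K_1 = 107417.8 − 3.225×39550 = −20130.95; K_2 = 15372.928 − 3.225×(4165 + 5312) = −15190.397.
Balance: K_1 = K_2 − x×(3.225 − 1.034), so x = (K_2 − K_1)/(3.225 − 1.034) = 4940.55/2.191 = 2250 m.

2250 m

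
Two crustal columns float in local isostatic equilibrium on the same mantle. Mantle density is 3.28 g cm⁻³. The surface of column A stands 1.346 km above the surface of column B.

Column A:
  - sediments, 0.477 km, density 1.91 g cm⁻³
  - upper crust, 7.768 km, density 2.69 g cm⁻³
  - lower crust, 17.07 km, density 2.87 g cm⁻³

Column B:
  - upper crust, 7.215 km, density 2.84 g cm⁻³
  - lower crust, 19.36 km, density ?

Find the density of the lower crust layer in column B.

Take the compensation level at the base of the deeper column (depth z_c below the surface of column A) and equate Σ ρ_i t_i down to z_c; mantle fills any gap and the z_c terms cancel.
Column A: 0.477×1.91 + 7.768×2.69 + 17.07×2.87 + (z_c − 25.315)×3.28
Column B: 1.346×0 + 7.215×2.84 + 19.36×ρ + (z_c − 1.346 − 26.575)×3.28
The z_c×3.28 term appears on both sides and cancels. Collect the known terms of each column as K = Σ(ρt)_known − 3.28 × (depth of known layers): K_A = 70.79789 − 3.28×25.315 = −12.23531; K_B = 20.4906 − 3.28×(1.346 + 26.575) = −71.09028.
Balance: K_A = K_B + 19.36×ρ, so ρ = (K_A − K_B)/19.36 = 58.855/19.36 = 3.04 g cm⁻³.

3.04 g cm⁻³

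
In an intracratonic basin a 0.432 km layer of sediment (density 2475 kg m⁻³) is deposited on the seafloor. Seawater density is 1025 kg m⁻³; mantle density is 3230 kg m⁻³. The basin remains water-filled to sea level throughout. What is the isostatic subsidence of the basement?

Submarine loading: the sediment displaces seawater, and the subsidence is in turn flooded, so s (ρ_m − ρ_w) = t (ρ_sed − ρ_w).
s = 0.432 km × (2475 − 1025) / (3230 − 1025) = 0.284 km.

0.284 km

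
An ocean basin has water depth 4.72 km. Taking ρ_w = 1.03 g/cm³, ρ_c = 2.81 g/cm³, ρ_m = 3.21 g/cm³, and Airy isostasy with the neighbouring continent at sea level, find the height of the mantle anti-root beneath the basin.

21 km

Isostatic balance requires: replacing crust with seawater at the top is compensated by replacing crust with mantle at the base: d (ρ_c − ρ_w) = a (ρ_m − ρ_c).
a = d (ρ_c − ρ_w)/(ρ_m − ρ_c) = 4.72 km × 1.78/0.4 = 21 km.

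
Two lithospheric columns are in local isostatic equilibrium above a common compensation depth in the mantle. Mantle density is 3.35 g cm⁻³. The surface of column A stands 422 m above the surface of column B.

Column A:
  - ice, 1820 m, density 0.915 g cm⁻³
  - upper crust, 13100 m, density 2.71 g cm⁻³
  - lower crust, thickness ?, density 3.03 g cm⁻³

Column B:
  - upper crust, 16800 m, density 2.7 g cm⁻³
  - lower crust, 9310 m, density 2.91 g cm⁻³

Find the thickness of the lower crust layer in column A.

Take the compensation level at the base of the deeper column (depth z_c below the surface of column A) and equate Σ ρ_i t_i down to z_c; mantle fills any gap and the z_c terms cancel.
Column A: 1820×0.915 + 13100×2.71 + x×3.03 + (z_c − 14920 − x)×3.35
Column B: 422×0 + 16800×2.7 + 9310×2.91 + (z_c − 422 − 26110)×3.35
The z_c×3.35 term appears on both sides and cancels. Collect the known terms of each column as K = Σ(ρt)_known − 3.35 × (depth of known layers): K_A = 37166.3 − 3.35×14920 = −12815.7; K_B = 72452.1 − 3.35×(422 + 26110) = −16430.1.
Balance: K_A − x×(3.35 − 3.03) = K_B, so x = (K_A − K_B)/(3.35 − 3.03) = 3614.4/0.32 = 11300 m.

11300 m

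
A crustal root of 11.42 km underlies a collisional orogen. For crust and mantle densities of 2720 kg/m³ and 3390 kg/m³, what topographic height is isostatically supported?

2.81 km

By Archimedes' principle applied to the lithosphere: ρ_c h = (ρ_m − ρ_c) r.
h = r (ρ_m − ρ_c) / ρ_c = 11.42 km × (3390 − 2720) / 2720 = 2.81 km.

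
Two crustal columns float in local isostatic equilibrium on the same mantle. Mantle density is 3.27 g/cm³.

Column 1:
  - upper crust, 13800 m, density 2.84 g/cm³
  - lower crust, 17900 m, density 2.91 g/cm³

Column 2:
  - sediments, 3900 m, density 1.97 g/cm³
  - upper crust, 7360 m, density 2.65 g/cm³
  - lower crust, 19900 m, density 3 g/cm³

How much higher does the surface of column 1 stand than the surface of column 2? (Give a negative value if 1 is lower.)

For any compensation level in the mantle, the mantle terms cancel and isostasy reduces to e = (Σt_1 − Σt_2) − (Σ(ρt)_1 − Σ(ρt)_2) / ρ_m.
Σt_1 = 31700 m; Σt_2 = 31160 m; Σ(ρt)_1 = 91281; Σ(ρt)_2 = 86887 (in m·g/cm³).
e = (31700 − 31160) − (91281 − 86887) / 3.27 = −804 m.

−804 m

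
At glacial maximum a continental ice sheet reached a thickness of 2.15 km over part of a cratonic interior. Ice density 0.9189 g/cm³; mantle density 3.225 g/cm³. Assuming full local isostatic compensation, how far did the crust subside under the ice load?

By Archimedes' principle applied to the lithosphere: the ice load ρ_ice t is balanced by mantle displaced below, ρ_m s.
s = t ρ_ice / ρ_m = 2.15 km × 0.9189/3.225 = 0.613 km.

0.613 km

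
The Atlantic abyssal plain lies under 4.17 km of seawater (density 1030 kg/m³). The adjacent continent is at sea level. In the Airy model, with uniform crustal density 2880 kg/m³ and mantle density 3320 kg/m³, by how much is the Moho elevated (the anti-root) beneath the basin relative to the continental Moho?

Equating mass per unit area of the two columns: replacing crust with seawater at the top is compensated by replacing crust with mantle at the base: d (ρ_c − ρ_w) = a (ρ_m − ρ_c).
a = d (ρ_c − ρ_w)/(ρ_m − ρ_c) = 4.17 km × 1850/440 = 17.5 km.

17.5 km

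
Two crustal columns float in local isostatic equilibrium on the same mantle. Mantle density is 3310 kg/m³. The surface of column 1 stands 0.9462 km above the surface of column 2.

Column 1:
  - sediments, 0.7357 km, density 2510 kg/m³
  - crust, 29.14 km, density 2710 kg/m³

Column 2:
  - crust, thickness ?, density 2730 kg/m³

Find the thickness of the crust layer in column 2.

Take the compensation level at the base of the deeper column (depth z_c below the surface of column 1) and equate Σ ρ_i t_i down to z_c; mantle fills any gap and the z_c terms cancel.
Column 1: 0.7357×2510 + 29.14×2710 + (z_c − 29.8757)×3310
Column 2: 0.9462×0 + x×2730 + (z_c − 0.9462 − 0 − x)×3310
The z_c×3310 term appears on both sides and cancels. Collect the known terms of each column as K = Σ(ρt)_known − 3310 × (depth of known layers): K_1 = 80816.007 − 3310×29.8757 = −18072.56; K_2 = 0 − 3310×(0.9462 + 0) = −3131.922.
Balance: K_1 = K_2 − x×(3310 − 2730), so x = (K_2 − K_1)/(3310 − 2730) = 14940.6/580 = 25.8 km.

25.8 km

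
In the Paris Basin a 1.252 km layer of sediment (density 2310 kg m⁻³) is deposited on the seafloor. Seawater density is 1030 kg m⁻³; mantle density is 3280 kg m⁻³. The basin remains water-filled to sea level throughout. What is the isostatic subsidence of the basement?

0.712 km

Submarine loading: the sediment displaces seawater, and the subsidence is in turn flooded, so s (ρ_m − ρ_w) = t (ρ_sed − ρ_w).
s = 1.252 km × (2310 − 1030) / (3280 − 1030) = 0.712 km.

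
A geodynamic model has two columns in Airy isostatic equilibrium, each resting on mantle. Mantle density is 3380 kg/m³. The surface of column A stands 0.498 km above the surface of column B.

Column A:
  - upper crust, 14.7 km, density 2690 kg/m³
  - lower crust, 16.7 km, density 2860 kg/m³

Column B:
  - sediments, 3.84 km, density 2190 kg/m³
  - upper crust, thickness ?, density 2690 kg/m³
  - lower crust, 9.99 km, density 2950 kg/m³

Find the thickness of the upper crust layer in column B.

Take the compensation level at the base of the deeper column (depth z_c below the surface of column A) and equate Σ ρ_i t_i down to z_c; mantle fills any gap and the z_c terms cancel.
Column A: 14.7×2690 + 16.7×2860 + (z_c − 31.4)×3380
Column B: 0.498×0 + 3.84×2190 + x×2690 + 9.99×2950 + (z_c − 0.498 − 13.83 − x)×3380
The z_c×3380 term appears on both sides and cancels. Collect the known terms of each column as K = Σ(ρt)_known − 3380 × (depth of known layers): K_A = 87305 − 3380×31.4 = −18827; K_B = 37880.1 − 3380×(0.498 + 13.83) = −10548.54.
Balance: K_A = K_B − x×(3380 − 2690), so x = (K_B − K_A)/(3380 − 2690) = 8278.46/690 = 12 km.

12 km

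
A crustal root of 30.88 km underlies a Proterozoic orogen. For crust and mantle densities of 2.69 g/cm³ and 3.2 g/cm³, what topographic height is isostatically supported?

5.85 km

Isostatic balance requires: ρ_c h = (ρ_m − ρ_c) r.
h = r (ρ_m − ρ_c) / ρ_c = 30.88 km × (3.2 − 2.69) / 2.69 = 5.85 km.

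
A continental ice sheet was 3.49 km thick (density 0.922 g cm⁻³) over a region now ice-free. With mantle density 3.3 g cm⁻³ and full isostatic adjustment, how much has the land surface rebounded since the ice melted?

0.975 km

Removing the load lets mantle flow back in; uplift u satisfies ρ_ice t = ρ_m u.
u = t ρ_ice/ρ_m = 3.49 km × 0.922/3.3 = 0.975 km.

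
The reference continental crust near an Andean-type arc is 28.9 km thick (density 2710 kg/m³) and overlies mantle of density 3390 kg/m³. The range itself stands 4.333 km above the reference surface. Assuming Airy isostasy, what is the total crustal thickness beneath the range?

50.5 km

Root depth r = h ρ_c / (ρ_m − ρ_c) = 4.333 km × 2710 / 680 = 17.27 km.
Total thickness = T + h + r = 28.9 km + 4.333 km + 17.27 km = 50.5 km.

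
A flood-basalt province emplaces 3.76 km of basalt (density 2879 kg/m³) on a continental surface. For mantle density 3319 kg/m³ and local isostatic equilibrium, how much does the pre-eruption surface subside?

3.26 km

Subaerial loading: s = t ρ_load / ρ_m.
s = 3.76 km × 2879/3319 = 3.26 km.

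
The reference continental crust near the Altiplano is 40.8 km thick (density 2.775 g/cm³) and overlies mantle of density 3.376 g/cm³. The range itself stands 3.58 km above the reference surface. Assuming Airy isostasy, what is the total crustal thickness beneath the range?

Root depth r = h ρ_c / (ρ_m − ρ_c) = 3.58 km × 2.775 / 0.601 = 16.53 km.
Total thickness = T + h + r = 40.8 km + 3.58 km + 16.53 km = 60.9 km.

60.9 km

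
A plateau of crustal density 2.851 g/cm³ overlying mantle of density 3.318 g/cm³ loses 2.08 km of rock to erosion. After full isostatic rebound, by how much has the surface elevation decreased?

Rebound u = e ρ_c/ρ_m = 2.08 km × 2.851/3.318 = 1.787 km.
Net surface drop = e − u = 2.08 km − 1.787 km = e (ρ_m − ρ_c)/ρ_m = 0.293 km.

0.293 km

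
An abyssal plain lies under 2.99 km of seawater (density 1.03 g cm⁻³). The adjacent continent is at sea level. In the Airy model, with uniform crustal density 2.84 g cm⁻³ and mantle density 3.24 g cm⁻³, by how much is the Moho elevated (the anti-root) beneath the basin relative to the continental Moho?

Equating mass per unit area of the two columns: replacing crust with seawater at the top is compensated by replacing crust with mantle at the base: d (ρ_c − ρ_w) = a (ρ_m − ρ_c).
a = d (ρ_c − ρ_w)/(ρ_m − ρ_c) = 2.99 km × 1.81/0.4 = 13.5 km.

13.5 km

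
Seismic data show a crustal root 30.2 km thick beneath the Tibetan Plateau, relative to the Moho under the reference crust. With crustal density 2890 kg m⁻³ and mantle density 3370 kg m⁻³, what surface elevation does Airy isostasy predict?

5.02 km

For local isostatic compensation: ρ_c h = (ρ_m − ρ_c) r.
h = r (ρ_m − ρ_c) / ρ_c = 30.2 km × (3370 − 2890) / 2890 = 5.02 km.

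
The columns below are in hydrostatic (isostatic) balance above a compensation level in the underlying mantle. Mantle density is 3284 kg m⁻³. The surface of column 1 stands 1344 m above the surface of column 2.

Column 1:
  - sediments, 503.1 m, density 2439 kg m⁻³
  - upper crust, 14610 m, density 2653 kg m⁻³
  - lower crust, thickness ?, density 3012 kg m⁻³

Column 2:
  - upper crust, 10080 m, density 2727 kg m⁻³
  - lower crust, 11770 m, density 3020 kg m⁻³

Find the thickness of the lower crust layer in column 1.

12800 m

Take the compensation level at the base of the deeper column (depth z_c below the surface of column 1) and equate Σ ρ_i t_i down to z_c; mantle fills any gap and the z_c terms cancel.
Column 1: 503.1×2439 + 14610×2653 + x×3012 + (z_c − 15113.1 − x)×3284
Column 2: 1344×0 + 10080×2727 + 11770×3020 + (z_c − 1344 − 21850)×3284
The z_c×3284 term appears on both sides and cancels. Collect the known terms of each column as K = Σ(ρt)_known − 3284 × (depth of known layers): K_1 = 39987390.9 − 3284×15113.1 = −9644029.5; K_2 = 63033560 − 3284×(1344 + 21850) = −13135536.
Balance: K_1 − x×(3284 − 3012) = K_2, so x = (K_1 − K_2)/(3284 − 3012) = 3491510/272 = 12800 m.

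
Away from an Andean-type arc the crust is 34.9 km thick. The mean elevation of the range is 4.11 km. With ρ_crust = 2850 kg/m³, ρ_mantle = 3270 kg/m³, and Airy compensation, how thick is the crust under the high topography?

Root depth r = h ρ_c / (ρ_m − ρ_c) = 4.11 km × 2850 / 420 = 27.89 km.
Total thickness = T + h + r = 34.9 km + 4.11 km + 27.89 km = 66.9 km.

66.9 km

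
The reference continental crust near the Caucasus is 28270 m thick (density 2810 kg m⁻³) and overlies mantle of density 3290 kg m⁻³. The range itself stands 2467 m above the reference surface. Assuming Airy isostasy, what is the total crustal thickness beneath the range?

Root depth r = h ρ_c / (ρ_m − ρ_c) = 2467 m × 2810 / 480 = 14440 m.
Total thickness = T + h + r = 28270 m + 2467 m + 14440 m = 45200 m.

45200 m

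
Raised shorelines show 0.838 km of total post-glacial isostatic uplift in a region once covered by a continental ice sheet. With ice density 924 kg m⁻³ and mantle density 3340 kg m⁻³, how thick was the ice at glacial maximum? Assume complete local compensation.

3.03 km

u = t ρ_ice/ρ_m → t = u ρ_m/ρ_ice = 0.838 km × 3340/924 = 3.03 km.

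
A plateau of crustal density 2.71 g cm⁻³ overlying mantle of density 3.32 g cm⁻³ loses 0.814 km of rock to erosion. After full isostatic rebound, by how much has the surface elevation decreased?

0.15 km

Rebound u = e ρ_c/ρ_m = 0.814 km × 2.71/3.32 = 0.6644 km.
Net surface drop = e − u = 0.814 km − 0.6644 km = e (ρ_m − ρ_c)/ρ_m = 0.15 km.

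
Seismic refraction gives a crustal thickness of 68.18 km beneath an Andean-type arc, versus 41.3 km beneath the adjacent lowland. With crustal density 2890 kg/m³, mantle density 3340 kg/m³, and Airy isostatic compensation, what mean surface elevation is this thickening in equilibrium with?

3.62 km

Excess crust Δ = 68.18 km − 41.3 km = 26.88 km, split between elevation h and root r with h + r = Δ.
Airy balance ρ_c h = (ρ_m − ρ_c) r gives r = h ρ_c/(ρ_m − ρ_c), so h (1 + ρ_c/(ρ_m − ρ_c)) = Δ, i.e. h = Δ (ρ_m − ρ_c)/ρ_m.
h = 26.88 km × 450/3340 = 3.62 km.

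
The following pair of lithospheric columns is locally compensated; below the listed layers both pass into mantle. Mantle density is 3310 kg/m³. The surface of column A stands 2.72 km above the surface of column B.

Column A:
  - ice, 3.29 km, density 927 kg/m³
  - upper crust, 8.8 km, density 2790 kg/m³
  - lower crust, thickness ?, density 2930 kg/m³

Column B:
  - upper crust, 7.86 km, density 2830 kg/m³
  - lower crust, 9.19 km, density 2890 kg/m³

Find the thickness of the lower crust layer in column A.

11.1 km

Take the compensation level at the base of the deeper column (depth z_c below the surface of column A) and equate Σ ρ_i t_i down to z_c; mantle fills any gap and the z_c terms cancel.
Column A: 3.29×927 + 8.8×2790 + x×2930 + (z_c − 12.09 − x)×3310
Column B: 2.72×0 + 7.86×2830 + 9.19×2890 + (z_c − 2.72 − 17.05)×3310
The z_c×3310 term appears on both sides and cancels. Collect the known terms of each column as K = Σ(ρt)_known − 3310 × (depth of known layers): K_A = 27601.83 − 3310×12.09 = −12416.07; K_B = 48802.9 − 3310×(2.72 + 17.05) = −16635.8.
Balance: K_A − x×(3310 − 2930) = K_B, so x = (K_A − K_B)/(3310 − 2930) = 4219.73/380 = 11.1 km.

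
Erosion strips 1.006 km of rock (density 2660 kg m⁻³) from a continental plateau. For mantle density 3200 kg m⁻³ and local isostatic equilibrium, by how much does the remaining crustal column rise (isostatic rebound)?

Unloading: uplift u = e ρ_c/ρ_m = 1.006 km × 2660/3200 = 0.836 km.

0.836 km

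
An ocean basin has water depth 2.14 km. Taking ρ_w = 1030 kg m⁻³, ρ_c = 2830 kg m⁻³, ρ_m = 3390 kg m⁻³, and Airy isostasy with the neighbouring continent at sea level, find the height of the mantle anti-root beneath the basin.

In Airy isostatic equilibrium: replacing crust with seawater at the top is compensated by replacing crust with mantle at the base: d (ρ_c − ρ_w) = a (ρ_m − ρ_c).
a = d (ρ_c − ρ_w)/(ρ_m − ρ_c) = 2.14 km × 1800/560 = 6.88 km.

6.88 km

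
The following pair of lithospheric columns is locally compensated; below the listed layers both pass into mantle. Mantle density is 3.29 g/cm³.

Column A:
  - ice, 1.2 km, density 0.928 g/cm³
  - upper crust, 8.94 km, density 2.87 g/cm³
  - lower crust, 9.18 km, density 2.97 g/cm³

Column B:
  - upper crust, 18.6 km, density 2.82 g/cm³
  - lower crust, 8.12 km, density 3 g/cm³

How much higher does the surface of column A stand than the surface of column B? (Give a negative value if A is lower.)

−0.477 km

For any compensation level in the mantle, the mantle terms cancel and isostasy reduces to e = (Σt_A − Σt_B) − (Σ(ρt)_A − Σ(ρt)_B) / ρ_m.
Σt_A = 19.32 km; Σt_B = 26.72 km; Σ(ρt)_A = 54.036; Σ(ρt)_B = 76.812 (in km·g/cm³).
e = (19.32 − 26.72) − (54.036 − 76.812) / 3.29 = −0.477 km.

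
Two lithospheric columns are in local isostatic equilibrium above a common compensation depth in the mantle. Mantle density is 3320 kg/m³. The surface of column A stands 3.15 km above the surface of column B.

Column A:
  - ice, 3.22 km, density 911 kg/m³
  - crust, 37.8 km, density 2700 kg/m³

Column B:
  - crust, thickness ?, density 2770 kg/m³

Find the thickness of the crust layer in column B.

Take the compensation level at the base of the deeper column (depth z_c below the surface of column A) and equate Σ ρ_i t_i down to z_c; mantle fills any gap and the z_c terms cancel.
Column A: 3.22×911 + 37.8×2700 + (z_c − 41.02)×3320
Column B: 3.15×0 + x×2770 + (z_c − 3.15 − 0 − x)×3320
The z_c×3320 term appears on both sides and cancels. Collect the known terms of each column as K = Σ(ρt)_known − 3320 × (depth of known layers): K_A = 104993.42 − 3320×41.02 = −31192.98; K_B = 0 − 3320×(3.15 + 0) = −10458.
Balance: K_A = K_B − x×(3320 − 2770), so x = (K_B − K_A)/(3320 − 2770) = 20735/550 = 37.7 km.

37.7 km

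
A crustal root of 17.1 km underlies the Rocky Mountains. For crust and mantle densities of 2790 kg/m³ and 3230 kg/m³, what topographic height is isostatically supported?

By Archimedes' principle applied to the lithosphere: ρ_c h = (ρ_m − ρ_c) r.
h = r (ρ_m − ρ_c) / ρ_c = 17.1 km × (3230 − 2790) / 2790 = 2.7 km.

2.7 km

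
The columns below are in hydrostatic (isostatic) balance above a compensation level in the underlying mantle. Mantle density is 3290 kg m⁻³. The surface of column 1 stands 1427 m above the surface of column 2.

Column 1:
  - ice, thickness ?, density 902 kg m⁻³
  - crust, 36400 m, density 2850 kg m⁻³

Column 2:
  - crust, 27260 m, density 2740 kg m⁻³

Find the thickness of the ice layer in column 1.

Take the compensation level at the base of the deeper column (depth z_c below the surface of column 1) and equate Σ ρ_i t_i down to z_c; mantle fills any gap and the z_c terms cancel.
Column 1: x×902 + 36400×2850 + (z_c − 36400 − x)×3290
Column 2: 1427×0 + 27260×2740 + (z_c − 1427 − 27260)×3290
The z_c×3290 term appears on both sides and cancels. Collect the known terms of each column as K = Σ(ρt)_known − 3290 × (depth of known layers): K_1 = 103740000 − 3290×36400 = −16016000; K_2 = 74692400 − 3290×(1427 + 27260) = −19687830.
Balance: K_1 − x×(3290 − 902) = K_2, so x = (K_1 − K_2)/(3290 − 902) = 3671830/2388 = 1540 m.

1540 m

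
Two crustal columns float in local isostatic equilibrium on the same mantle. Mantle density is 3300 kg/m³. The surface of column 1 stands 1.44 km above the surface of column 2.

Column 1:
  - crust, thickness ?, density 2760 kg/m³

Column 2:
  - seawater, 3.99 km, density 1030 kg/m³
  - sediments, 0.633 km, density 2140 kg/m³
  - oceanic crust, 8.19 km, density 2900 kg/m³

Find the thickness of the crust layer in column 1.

33 km

Take the compensation level at the base of the deeper column (depth z_c below the surface of column 1) and equate Σ ρ_i t_i down to z_c; mantle fills any gap and the z_c terms cancel.
Column 1: x×2760 + (z_c − 0 − x)×3300
Column 2: 1.44×0 + 3.99×1030 + 0.633×2140 + 8.19×2900 + (z_c − 1.44 − 12.813)×3300
The z_c×3300 term appears on both sides and cancels. Collect the known terms of each column as K = Σ(ρt)_known − 3300 × (depth of known layers): K_1 = 0 − 3300×0 = 0; K_2 = 29215.32 − 3300×(1.44 + 12.813) = −17819.58.
Balance: K_1 − x×(3300 − 2760) = K_2, so x = (K_1 − K_2)/(3300 − 2760) = 17819.6/540 = 33 km.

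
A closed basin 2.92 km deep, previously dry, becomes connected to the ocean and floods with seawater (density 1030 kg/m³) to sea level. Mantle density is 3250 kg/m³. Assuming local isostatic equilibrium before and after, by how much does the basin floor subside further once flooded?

1.35 km

After flooding the water column is d + s deep. Its weight must equal the weight of mantle displaced by the extra subsidence s: (d + s) ρ_w = s ρ_m.
s = d ρ_w / (ρ_m − ρ_w) = 2.92 km × 1030/(3250 − 1030) = 1.35 km.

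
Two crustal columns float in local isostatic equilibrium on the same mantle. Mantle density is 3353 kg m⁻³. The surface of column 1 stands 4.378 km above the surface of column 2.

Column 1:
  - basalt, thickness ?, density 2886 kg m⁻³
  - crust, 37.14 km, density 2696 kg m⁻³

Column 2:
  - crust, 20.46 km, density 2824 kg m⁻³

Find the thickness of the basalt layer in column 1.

Take the compensation level at the base of the deeper column (depth z_c below the surface of column 1) and equate Σ ρ_i t_i down to z_c; mantle fills any gap and the z_c terms cancel.
Column 1: x×2886 + 37.14×2696 + (z_c − 37.14 − x)×3353
Column 2: 4.378×0 + 20.46×2824 + (z_c − 4.378 − 20.46)×3353
The z_c×3353 term appears on both sides and cancels. Collect the known terms of each column as K = Σ(ρt)_known − 3353 × (depth of known layers): K_1 = 100129.44 − 3353×37.14 = −24400.98; K_2 = 57779.04 − 3353×(4.378 + 20.46) = −25502.774.
Balance: K_1 − x×(3353 − 2886) = K_2, so x = (K_1 − K_2)/(3353 − 2886) = 1101.79/467 = 2.36 km.

2.36 km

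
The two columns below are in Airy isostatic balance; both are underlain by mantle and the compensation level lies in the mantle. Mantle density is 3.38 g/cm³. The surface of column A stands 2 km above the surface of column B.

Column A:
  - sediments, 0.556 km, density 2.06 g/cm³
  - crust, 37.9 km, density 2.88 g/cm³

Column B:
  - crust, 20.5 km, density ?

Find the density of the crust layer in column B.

Take the compensation level at the base of the deeper column (depth z_c below the surface of column A) and equate Σ ρ_i t_i down to z_c; mantle fills any gap and the z_c terms cancel.
Column A: 0.556×2.06 + 37.9×2.88 + (z_c − 38.456)×3.38
Column B: 2×0 + 20.5×ρ + (z_c − 2 − 20.5)×3.38
The z_c×3.38 term appears on both sides and cancels. Collect the known terms of each column as K = Σ(ρt)_known − 3.38 × (depth of known layers): K_A = 110.29736 − 3.38×38.456 = −19.68392; K_B = 0 − 3.38×(2 + 20.5) = −76.05.
Balance: K_A = K_B + 20.5×ρ, so ρ = (K_A − K_B)/20.5 = 56.3661/20.5 = 2.75 g/cm³.

2.75 g/cm³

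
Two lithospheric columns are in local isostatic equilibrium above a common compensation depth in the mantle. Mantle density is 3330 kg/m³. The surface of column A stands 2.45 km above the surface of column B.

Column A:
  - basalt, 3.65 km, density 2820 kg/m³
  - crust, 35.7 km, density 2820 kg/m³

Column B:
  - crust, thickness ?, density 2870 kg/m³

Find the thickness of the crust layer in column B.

25.9 km

Take the compensation level at the base of the deeper column (depth z_c below the surface of column A) and equate Σ ρ_i t_i down to z_c; mantle fills any gap and the z_c terms cancel.
Column A: 3.65×2820 + 35.7×2820 + (z_c − 39.35)×3330
Column B: 2.45×0 + x×2870 + (z_c − 2.45 − 0 − x)×3330
The z_c×3330 term appears on both sides and cancels. Collect the known terms of each column as K = Σ(ρt)_known − 3330 × (depth of known layers): K_A = 110967 − 3330×39.35 = −20068.5; K_B = 0 − 3330×(2.45 + 0) = −8158.5.
Balance: K_A = K_B − x×(3330 − 2870), so x = (K_B − K_A)/(3330 − 2870) = 11910/460 = 25.9 km.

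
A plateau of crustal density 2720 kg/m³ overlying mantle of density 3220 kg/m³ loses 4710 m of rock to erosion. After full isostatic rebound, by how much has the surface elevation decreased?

Rebound u = e ρ_c/ρ_m = 4710 m × 2720/3220 = 3979 m.
Net surface drop = e − u = 4710 m − 3979 m = e (ρ_m − ρ_c)/ρ_m = 731 m.

731 m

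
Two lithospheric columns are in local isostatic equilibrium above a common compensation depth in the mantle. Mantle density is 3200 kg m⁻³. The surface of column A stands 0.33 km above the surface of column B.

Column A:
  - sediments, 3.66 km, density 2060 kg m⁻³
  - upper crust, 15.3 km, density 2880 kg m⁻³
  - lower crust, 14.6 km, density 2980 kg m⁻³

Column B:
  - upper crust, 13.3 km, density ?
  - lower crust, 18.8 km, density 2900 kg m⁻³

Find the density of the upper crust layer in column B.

2780 kg m⁻³

Take the compensation level at the base of the deeper column (depth z_c below the surface of column A) and equate Σ ρ_i t_i down to z_c; mantle fills any gap and the z_c terms cancel.
Column A: 3.66×2060 + 15.3×2880 + 14.6×2980 + (z_c − 33.56)×3200
Column B: 0.33×0 + 13.3×ρ + 18.8×2900 + (z_c − 0.33 − 32.1)×3200
The z_c×3200 term appears on both sides and cancels. Collect the known terms of each column as K = Σ(ρt)_known − 3200 × (depth of known layers): K_A = 95111.6 − 3200×33.56 = −12280.4; K_B = 54520 − 3200×(0.33 + 32.1) = −49256.
Balance: K_A = K_B + 13.3×ρ, so ρ = (K_A − K_B)/13.3 = 36975.6/13.3 = 2780 kg m⁻³.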